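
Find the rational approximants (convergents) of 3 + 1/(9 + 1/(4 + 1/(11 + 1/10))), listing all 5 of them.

3/1, 28/9, 115/37, 1293/416, 13045/4197

Using the convergent recurrence p_i = a_i*p_{i-1} + p_{i-2}, q_i = a_i*q_{i-1} + q_{i-2} with p_{-2}=0, p_{-1}=1, q_{-2}=1, q_{-1}=0:
  i=0: a_0=3, p_0 = 3*1 + 0 = 3, q_0 = 3*0 + 1 = 1.
  i=1: a_1=9, p_1 = 9*3 + 1 = 28, q_1 = 9*1 + 0 = 9.
  i=2: a_2=4, p_2 = 4*28 + 3 = 115, q_2 = 4*9 + 1 = 37.
  i=3: a_3=11, p_3 = 11*115 + 28 = 1293, q_3 = 11*37 + 9 = 416.
  i=4: a_4=10, p_4 = 10*1293 + 115 = 13045, q_4 = 10*416 + 37 = 4197.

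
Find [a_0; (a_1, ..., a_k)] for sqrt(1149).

[33; (1, 8, 1, 2, 3, 22, 3, 2, 1, 8, 1, 66)]

Write x_i = (sqrt(1149) + m_i)/d_i with (m_0, d_0) = (0, 1). a_0 = floor(sqrt(1149)) = 33, since 33^2 = 1089 <= 1149 < 1156 = 34^2.
Iterate m_{i+1} = d_i*a_i - m_i, d_{i+1} = (1149 - m_{i+1}^2)/d_i, a_{i+1} = floor((a_0 + m_{i+1})/d_{i+1}):
  m_1 = 1*33 - 0 = 33, d_1 = (1149 - 33^2)/1 = 60/1 = 60, a_1 = floor((33 + 33)/60) = 1.
  m_2 = 60*1 - 33 = 27, d_2 = (1149 - 27^2)/60 = 420/60 = 7, a_2 = floor((33 + 27)/7) = 8.
  m_3 = 7*8 - 27 = 29, d_3 = (1149 - 29^2)/7 = 308/7 = 44, a_3 = floor((33 + 29)/44) = 1.
  m_4 = 44*1 - 29 = 15, d_4 = (1149 - 15^2)/44 = 924/44 = 21, a_4 = floor((33 + 15)/21) = 2.
  m_5 = 21*2 - 15 = 27, d_5 = (1149 - 27^2)/21 = 420/21 = 20, a_5 = floor((33 + 27)/20) = 3.
  m_6 = 20*3 - 27 = 33, d_6 = (1149 - 33^2)/20 = 60/20 = 3, a_6 = floor((33 + 33)/3) = 22.
  m_7 = 3*22 - 33 = 33, d_7 = (1149 - 33^2)/3 = 60/3 = 20, a_7 = floor((33 + 33)/20) = 3.
  m_8 = 20*3 - 33 = 27, d_8 = (1149 - 27^2)/20 = 420/20 = 21, a_8 = floor((33 + 27)/21) = 2.
  m_9 = 21*2 - 27 = 15, d_9 = (1149 - 15^2)/21 = 924/21 = 44, a_9 = floor((33 + 15)/44) = 1.
  m_10 = 44*1 - 15 = 29, d_10 = (1149 - 29^2)/44 = 308/44 = 7, a_10 = floor((33 + 29)/7) = 8.
  m_11 = 7*8 - 29 = 27, d_11 = (1149 - 27^2)/7 = 420/7 = 60, a_11 = floor((33 + 27)/60) = 1.
  m_12 = 60*1 - 27 = 33, d_12 = (1149 - 33^2)/60 = 60/60 = 1, a_12 = floor((33 + 33)/1) = 66.
  m_13 = 1*66 - 33 = 33, d_13 = (1149 - 33^2)/1 = 60/1 = 60: (m_13, d_13) = (m_1, d_1) = (33, 60), so from here the quotients repeat a_1, ..., a_12; the period length is 12.
Hence the expansion of sqrt(1149) is a_0 = 33 followed by the repeating block 1, 8, 1, 2, 3, 22, 3, 2, 1, 8, 1, 66 (period 12).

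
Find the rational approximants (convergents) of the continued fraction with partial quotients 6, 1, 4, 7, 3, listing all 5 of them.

6/1, 7/1, 34/5, 245/36, 769/113

Using the convergent recurrence p_i = a_i*p_{i-1} + p_{i-2}, q_i = a_i*q_{i-1} + q_{i-2} with p_{-2}=0, p_{-1}=1, q_{-2}=1, q_{-1}=0:
  i=0: a_0=6, p_0 = 6*1 + 0 = 6, q_0 = 6*0 + 1 = 1.
  i=1: a_1=1, p_1 = 1*6 + 1 = 7, q_1 = 1*1 + 0 = 1.
  i=2: a_2=4, p_2 = 4*7 + 6 = 34, q_2 = 4*1 + 1 = 5.
  i=3: a_3=7, p_3 = 7*34 + 7 = 245, q_3 = 7*5 + 1 = 36.
  i=4: a_4=3, p_4 = 3*245 + 34 = 769, q_4 = 3*36 + 5 = 113.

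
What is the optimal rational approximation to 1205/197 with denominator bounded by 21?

Expand x = 1205/197 as a continued fraction with the Euclidean algorithm:
  1205 = 6*197 + 23, so a_0 = 6.
  197 = 8*23 + 13, so a_1 = 8.
  23 = 1*13 + 10, so a_2 = 1.
  13 = 1*10 + 3, so a_3 = 1.
  10 = 3*3 + 1, so a_4 = 3.
  3 = 3*1 + 0, so a_5 = 3.
so x = [6; 8, 1, 1, 3, 3].
Convergents (p_i = a_i*p_{i-1} + p_{i-2}, q_i = a_i*q_{i-1} + q_{i-2} with p_{-2}=0, p_{-1}=1, q_{-2}=1, q_{-1}=0), until the denominator exceeds 21:
  i=0: a_0=6, p_0 = 6*1 + 0 = 6, q_0 = 6*0 + 1 = 1.
  i=1: a_1=8, p_1 = 8*6 + 1 = 49, q_1 = 8*1 + 0 = 8.
  i=2: a_2=1, p_2 = 1*49 + 6 = 55, q_2 = 1*8 + 1 = 9.
  i=3: a_3=1, p_3 = 1*55 + 49 = 104, q_3 = 1*9 + 8 = 17.
  i=4: a_4=3, p_4 = 3*104 + 55 = 367, q_4 = 3*17 + 9 = 60.
q_4 = 60 > 21, so the last convergent with denominator <= 21 is p_3/q_3 = 104/17.
The closest fraction with denominator <= 21 is either p_3/q_3 or the intermediate fraction (k*p_3 + p_2)/(k*q_3 + q_2) with the largest k >= 1 whose denominator stays <= 21; these approach x as k grows, and every other convergent or intermediate fraction in range is farther away.
Largest k: floor((21 - q_2)/q_3) = floor((21 - 9)/17) = 0.
Since k = 0, no intermediate fraction beyond p_3/q_3 has denominator <= 21, so the convergent 104/17 is the closest (its error is |1205*17 - 104*197|/(197*17) = 3/3349).

104/17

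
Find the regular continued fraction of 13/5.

[2; 1, 1, 2]

Run the Euclidean algorithm on 13 and 5; the successive quotients are the partial quotients a_0, a_1, ... (each step inverts the fractional part left over by the previous one):
  13 = 2*5 + 3, so a_0 = 2.
  5 = 1*3 + 2, so a_1 = 1.
  3 = 1*2 + 1, so a_2 = 1.
  2 = 2*1 + 0, so a_3 = 2.
The remainder reaches 0 after 4 divisions, so the expansion has 4 partial quotients, read off in order.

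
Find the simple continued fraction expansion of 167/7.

Run the Euclidean algorithm on 167 and 7; the successive quotients are the partial quotients a_0, a_1, ... (each step inverts the fractional part left over by the previous one):
  167 = 23*7 + 6, so a_0 = 23.
  7 = 1*6 + 1, so a_1 = 1.
  6 = 6*1 + 0, so a_2 = 6.
The remainder reaches 0 after 3 divisions, so the expansion has 3 partial quotients, read off in order.

[23; 1, 6]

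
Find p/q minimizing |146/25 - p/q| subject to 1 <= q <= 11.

Expand x = 146/25 as a continued fraction with the Euclidean algorithm:
  146 = 5*25 + 21, so a_0 = 5.
  25 = 1*21 + 4, so a_1 = 1.
  21 = 5*4 + 1, so a_2 = 5.
  4 = 4*1 + 0, so a_3 = 4.
so x = [5; 1, 5, 4].
Convergents (p_i = a_i*p_{i-1} + p_{i-2}, q_i = a_i*q_{i-1} + q_{i-2} with p_{-2}=0, p_{-1}=1, q_{-2}=1, q_{-1}=0), until the denominator exceeds 11:
  i=0: a_0=5, p_0 = 5*1 + 0 = 5, q_0 = 5*0 + 1 = 1.
  i=1: a_1=1, p_1 = 1*5 + 1 = 6, q_1 = 1*1 + 0 = 1.
  i=2: a_2=5, p_2 = 5*6 + 5 = 35, q_2 = 5*1 + 1 = 6.
  i=3: a_3=4, p_3 = 4*35 + 6 = 146, q_3 = 4*6 + 1 = 25.
q_3 = 25 > 11, so the last convergent with denominator <= 11 is p_2/q_2 = 35/6.
The closest fraction with denominator <= 11 is either p_2/q_2 or the intermediate fraction (k*p_2 + p_1)/(k*q_2 + q_1) with the largest k >= 1 whose denominator stays <= 11; these approach x as k grows, and every other convergent or intermediate fraction in range is farther away.
Largest k: floor((11 - q_1)/q_2) = floor((11 - 1)/6) = 1.
That gives (1*35 + 6)/(1*6 + 1) = 41/7.
Compare the errors: |x - 35/6| = |146*6 - 35*25|/(25*6) = 1/150, and |x - 41/7| = |146*7 - 41*25|/(25*7) = 3/175.
Cross-multiplying, 1*175 = 175 < 450 = 3*150, so 1/150 is smaller: the convergent 35/6 is closer to x than 41/7.

35/6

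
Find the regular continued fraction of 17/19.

Run the Euclidean algorithm on 17 and 19; the successive quotients are the partial quotients a_0, a_1, ... (each step inverts the fractional part left over by the previous one):
  17 = 0*19 + 17, so a_0 = 0.
  19 = 1*17 + 2, so a_1 = 1.
  17 = 8*2 + 1, so a_2 = 8.
  2 = 2*1 + 0, so a_3 = 2.
The remainder reaches 0 after 4 divisions, so the expansion has 4 partial quotients, read off in order.

[0; 1, 8, 2]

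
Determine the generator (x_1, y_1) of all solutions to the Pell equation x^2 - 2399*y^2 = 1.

First expand sqrt(2399) as a continued fraction. With x_i = (sqrt(2399) + m_i)/d_i and (m_0, d_0) = (0, 1): a_0 = floor(sqrt(2399)) = 48, since 48^2 = 2304 <= 2399 < 2401 = 49^2.
Iterate m_{i+1} = d_i*a_i - m_i, d_{i+1} = (2399 - m_{i+1}^2)/d_i, a_{i+1} = floor((a_0 + m_{i+1})/d_{i+1}):
  m_1 = 1*48 - 0 = 48, d_1 = (2399 - 48^2)/1 = 95/1 = 95, a_1 = floor((48 + 48)/95) = 1.
  m_2 = 95*1 - 48 = 47, d_2 = (2399 - 47^2)/95 = 190/95 = 2, a_2 = floor((48 + 47)/2) = 47.
  m_3 = 2*47 - 47 = 47, d_3 = (2399 - 47^2)/2 = 190/2 = 95, a_3 = floor((48 + 47)/95) = 1.
  m_4 = 95*1 - 47 = 48, d_4 = (2399 - 48^2)/95 = 95/95 = 1, a_4 = floor((48 + 48)/1) = 96.
  m_5 = 1*96 - 48 = 48, d_5 = (2399 - 48^2)/1 = 95/1 = 95: (m_5, d_5) = (m_1, d_1) = (48, 95), so from here the quotients repeat a_1, ..., a_4; the period length is 4.
So sqrt(2399) = [48; (1, 47, 1, 96)] with period length k = 4.
k is even, so the fundamental solution of x^2 - 2399y^2 = 1 is (p_{k-1}, q_{k-1}) = (p_3, q_3); compute convergents through index 3.
Convergents (p_i = a_i*p_{i-1} + p_{i-2}, q_i = a_i*q_{i-1} + q_{i-2} with p_{-2}=0, p_{-1}=1, q_{-2}=1, q_{-1}=0):
  i=0: a_0=48, p_0 = 48*1 + 0 = 48, q_0 = 48*0 + 1 = 1.
  i=1: a_1=1, p_1 = 1*48 + 1 = 49, q_1 = 1*1 + 0 = 1.
  i=2: a_2=47, p_2 = 47*49 + 48 = 2351, q_2 = 47*1 + 1 = 48.
  i=3: a_3=1, p_3 = 1*2351 + 49 = 2400, q_3 = 1*48 + 1 = 49.
Check: 2400^2 - 2399*49^2 = 5760000 - 5759999 = 1, so (x, y) = (2400, 49) solves the equation, and by the theorem it is the least positive solution.

(x, y) = (2400, 49)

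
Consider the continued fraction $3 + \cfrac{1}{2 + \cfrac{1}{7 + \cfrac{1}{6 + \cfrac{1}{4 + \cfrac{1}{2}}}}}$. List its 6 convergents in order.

Using the convergent recurrence p_i = a_i*p_{i-1} + p_{i-2}, q_i = a_i*q_{i-1} + q_{i-2} with p_{-2}=0, p_{-1}=1, q_{-2}=1, q_{-1}=0:
  i=0: a_0=3, p_0 = 3*1 + 0 = 3, q_0 = 3*0 + 1 = 1.
  i=1: a_1=2, p_1 = 2*3 + 1 = 7, q_1 = 2*1 + 0 = 2.
  i=2: a_2=7, p_2 = 7*7 + 3 = 52, q_2 = 7*2 + 1 = 15.
  i=3: a_3=6, p_3 = 6*52 + 7 = 319, q_3 = 6*15 + 2 = 92.
  i=4: a_4=4, p_4 = 4*319 + 52 = 1328, q_4 = 4*92 + 15 = 383.
  i=5: a_5=2, p_5 = 2*1328 + 319 = 2975, q_5 = 2*383 + 92 = 858.

3/1, 7/2, 52/15, 319/92, 1328/383, 2975/858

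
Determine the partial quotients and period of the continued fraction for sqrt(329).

Write x_i = (sqrt(329) + m_i)/d_i with (m_0, d_0) = (0, 1). a_0 = floor(sqrt(329)) = 18, since 18^2 = 324 <= 329 < 361 = 19^2.
Iterate m_{i+1} = d_i*a_i - m_i, d_{i+1} = (329 - m_{i+1}^2)/d_i, a_{i+1} = floor((a_0 + m_{i+1})/d_{i+1}):
  m_1 = 1*18 - 0 = 18, d_1 = (329 - 18^2)/1 = 5/1 = 5, a_1 = floor((18 + 18)/5) = 7.
  m_2 = 5*7 - 18 = 17, d_2 = (329 - 17^2)/5 = 40/5 = 8, a_2 = floor((18 + 17)/8) = 4.
  m_3 = 8*4 - 17 = 15, d_3 = (329 - 15^2)/8 = 104/8 = 13, a_3 = floor((18 + 15)/13) = 2.
  m_4 = 13*2 - 15 = 11, d_4 = (329 - 11^2)/13 = 208/13 = 16, a_4 = floor((18 + 11)/16) = 1.
  m_5 = 16*1 - 11 = 5, d_5 = (329 - 5^2)/16 = 304/16 = 19, a_5 = floor((18 + 5)/19) = 1.
  m_6 = 19*1 - 5 = 14, d_6 = (329 - 14^2)/19 = 133/19 = 7, a_6 = floor((18 + 14)/7) = 4.
  m_7 = 7*4 - 14 = 14, d_7 = (329 - 14^2)/7 = 133/7 = 19, a_7 = floor((18 + 14)/19) = 1.
  m_8 = 19*1 - 14 = 5, d_8 = (329 - 5^2)/19 = 304/19 = 16, a_8 = floor((18 + 5)/16) = 1.
  m_9 = 16*1 - 5 = 11, d_9 = (329 - 11^2)/16 = 208/16 = 13, a_9 = floor((18 + 11)/13) = 2.
  m_10 = 13*2 - 11 = 15, d_10 = (329 - 15^2)/13 = 104/13 = 8, a_10 = floor((18 + 15)/8) = 4.
  m_11 = 8*4 - 15 = 17, d_11 = (329 - 17^2)/8 = 40/8 = 5, a_11 = floor((18 + 17)/5) = 7.
  m_12 = 5*7 - 17 = 18, d_12 = (329 - 18^2)/5 = 5/5 = 1, a_12 = floor((18 + 18)/1) = 36.
  m_13 = 1*36 - 18 = 18, d_13 = (329 - 18^2)/1 = 5/1 = 5: (m_13, d_13) = (m_1, d_1) = (18, 5), so from here the quotients repeat a_1, ..., a_12; the period length is 12.
Hence the expansion of sqrt(329) is a_0 = 18 followed by the repeating block 7, 4, 2, 1, 1, 4, 1, 1, 2, 4, 7, 36 (period 12).

[18; (7, 4, 2, 1, 1, 4, 1, 1, 2, 4, 7, 36)]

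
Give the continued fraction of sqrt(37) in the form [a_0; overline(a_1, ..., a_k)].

Write x_i = (sqrt(37) + m_i)/d_i with (m_0, d_0) = (0, 1). a_0 = floor(sqrt(37)) = 6, since 6^2 = 36 <= 37 < 49 = 7^2.
Iterate m_{i+1} = d_i*a_i - m_i, d_{i+1} = (37 - m_{i+1}^2)/d_i, a_{i+1} = floor((a_0 + m_{i+1})/d_{i+1}):
  m_1 = 1*6 - 0 = 6, d_1 = (37 - 6^2)/1 = 1/1 = 1, a_1 = floor((6 + 6)/1) = 12.
  m_2 = 1*12 - 6 = 6, d_2 = (37 - 6^2)/1 = 1/1 = 1: (m_2, d_2) = (m_1, d_1) = (6, 1), so from here the quotient a_1 repeats; the period length is 1.
Hence the expansion of sqrt(37) is a_0 = 6 followed by the repeating block 12 (period 1).

[6; overline(12)]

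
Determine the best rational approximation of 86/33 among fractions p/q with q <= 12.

Expand x = 86/33 as a continued fraction with the Euclidean algorithm:
  86 = 2*33 + 20, so a_0 = 2.
  33 = 1*20 + 13, so a_1 = 1.
  20 = 1*13 + 7, so a_2 = 1.
  13 = 1*7 + 6, so a_3 = 1.
  7 = 1*6 + 1, so a_4 = 1.
  6 = 6*1 + 0, so a_5 = 6.
so x = [2; 1, 1, 1, 1, 6].
Convergents (p_i = a_i*p_{i-1} + p_{i-2}, q_i = a_i*q_{i-1} + q_{i-2} with p_{-2}=0, p_{-1}=1, q_{-2}=1, q_{-1}=0), until the denominator exceeds 12:
  i=0: a_0=2, p_0 = 2*1 + 0 = 2, q_0 = 2*0 + 1 = 1.
  i=1: a_1=1, p_1 = 1*2 + 1 = 3, q_1 = 1*1 + 0 = 1.
  i=2: a_2=1, p_2 = 1*3 + 2 = 5, q_2 = 1*1 + 1 = 2.
  i=3: a_3=1, p_3 = 1*5 + 3 = 8, q_3 = 1*2 + 1 = 3.
  i=4: a_4=1, p_4 = 1*8 + 5 = 13, q_4 = 1*3 + 2 = 5.
  i=5: a_5=6, p_5 = 6*13 + 8 = 86, q_5 = 6*5 + 3 = 33.
q_5 = 33 > 12, so the last convergent with denominator <= 12 is p_4/q_4 = 13/5.
The closest fraction with denominator <= 12 is either p_4/q_4 or the intermediate fraction (k*p_4 + p_3)/(k*q_4 + q_3) with the largest k >= 1 whose denominator stays <= 12; these approach x as k grows, and every other convergent or intermediate fraction in range is farther away.
Largest k: floor((12 - q_3)/q_4) = floor((12 - 3)/5) = 1.
That gives (1*13 + 8)/(1*5 + 3) = 21/8.
Compare the errors: |x - 13/5| = |86*5 - 13*33|/(33*5) = 1/165, and |x - 21/8| = |86*8 - 21*33|/(33*8) = 5/264.
Cross-multiplying, 1*264 = 264 < 825 = 5*165, so 1/165 is smaller: the convergent 13/5 is closer to x than 21/8.

13/5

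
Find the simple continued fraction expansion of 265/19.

[13; 1, 18]

Run the Euclidean algorithm on 265 and 19; the successive quotients are the partial quotients a_0, a_1, ... (each step inverts the fractional part left over by the previous one):
  265 = 13*19 + 18, so a_0 = 13.
  19 = 1*18 + 1, so a_1 = 1.
  18 = 18*1 + 0, so a_2 = 18.
The remainder reaches 0 after 3 divisions, so the expansion has 3 partial quotients, read off in order.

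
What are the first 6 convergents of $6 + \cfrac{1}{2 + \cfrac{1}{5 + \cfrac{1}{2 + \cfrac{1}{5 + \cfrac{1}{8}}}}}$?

6/1, 13/2, 71/11, 155/24, 846/131, 6923/1072

Using the convergent recurrence p_i = a_i*p_{i-1} + p_{i-2}, q_i = a_i*q_{i-1} + q_{i-2} with p_{-2}=0, p_{-1}=1, q_{-2}=1, q_{-1}=0:
  i=0: a_0=6, p_0 = 6*1 + 0 = 6, q_0 = 6*0 + 1 = 1.
  i=1: a_1=2, p_1 = 2*6 + 1 = 13, q_1 = 2*1 + 0 = 2.
  i=2: a_2=5, p_2 = 5*13 + 6 = 71, q_2 = 5*2 + 1 = 11.
  i=3: a_3=2, p_3 = 2*71 + 13 = 155, q_3 = 2*11 + 2 = 24.
  i=4: a_4=5, p_4 = 5*155 + 71 = 846, q_4 = 5*24 + 11 = 131.
  i=5: a_5=8, p_5 = 8*846 + 155 = 6923, q_5 = 8*131 + 24 = 1072.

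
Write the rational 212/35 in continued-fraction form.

[6; 17, 2]

Run the Euclidean algorithm on 212 and 35; the successive quotients are the partial quotients a_0, a_1, ... (each step inverts the fractional part left over by the previous one):
  212 = 6*35 + 2, so a_0 = 6.
  35 = 17*2 + 1, so a_1 = 17.
  2 = 2*1 + 0, so a_2 = 2.
The remainder reaches 0 after 3 divisions, so the expansion has 3 partial quotients, read off in order.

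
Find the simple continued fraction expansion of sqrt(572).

[23; (1, 10, 1, 46)]

Write x_i = (sqrt(572) + m_i)/d_i with (m_0, d_0) = (0, 1). a_0 = floor(sqrt(572)) = 23, since 23^2 = 529 <= 572 < 576 = 24^2.
Iterate m_{i+1} = d_i*a_i - m_i, d_{i+1} = (572 - m_{i+1}^2)/d_i, a_{i+1} = floor((a_0 + m_{i+1})/d_{i+1}):
  m_1 = 1*23 - 0 = 23, d_1 = (572 - 23^2)/1 = 43/1 = 43, a_1 = floor((23 + 23)/43) = 1.
  m_2 = 43*1 - 23 = 20, d_2 = (572 - 20^2)/43 = 172/43 = 4, a_2 = floor((23 + 20)/4) = 10.
  m_3 = 4*10 - 20 = 20, d_3 = (572 - 20^2)/4 = 172/4 = 43, a_3 = floor((23 + 20)/43) = 1.
  m_4 = 43*1 - 20 = 23, d_4 = (572 - 23^2)/43 = 43/43 = 1, a_4 = floor((23 + 23)/1) = 46.
  m_5 = 1*46 - 23 = 23, d_5 = (572 - 23^2)/1 = 43/1 = 43: (m_5, d_5) = (m_1, d_1) = (23, 43), so from here the quotients repeat a_1, ..., a_4; the period length is 4.
Hence the expansion of sqrt(572) is a_0 = 23 followed by the repeating block 1, 10, 1, 46 (period 4).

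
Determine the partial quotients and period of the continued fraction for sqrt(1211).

[34; (1, 3, 1, 68)]

Write x_i = (sqrt(1211) + m_i)/d_i with (m_0, d_0) = (0, 1). a_0 = floor(sqrt(1211)) = 34, since 34^2 = 1156 <= 1211 < 1225 = 35^2.
Iterate m_{i+1} = d_i*a_i - m_i, d_{i+1} = (1211 - m_{i+1}^2)/d_i, a_{i+1} = floor((a_0 + m_{i+1})/d_{i+1}):
  m_1 = 1*34 - 0 = 34, d_1 = (1211 - 34^2)/1 = 55/1 = 55, a_1 = floor((34 + 34)/55) = 1.
  m_2 = 55*1 - 34 = 21, d_2 = (1211 - 21^2)/55 = 770/55 = 14, a_2 = floor((34 + 21)/14) = 3.
  m_3 = 14*3 - 21 = 21, d_3 = (1211 - 21^2)/14 = 770/14 = 55, a_3 = floor((34 + 21)/55) = 1.
  m_4 = 55*1 - 21 = 34, d_4 = (1211 - 34^2)/55 = 55/55 = 1, a_4 = floor((34 + 34)/1) = 68.
  m_5 = 1*68 - 34 = 34, d_5 = (1211 - 34^2)/1 = 55/1 = 55: (m_5, d_5) = (m_1, d_1) = (34, 55), so from here the quotients repeat a_1, ..., a_4; the period length is 4.
Hence the expansion of sqrt(1211) is a_0 = 34 followed by the repeating block 1, 3, 1, 68 (period 4).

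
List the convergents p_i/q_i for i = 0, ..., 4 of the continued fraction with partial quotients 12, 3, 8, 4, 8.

12/1, 37/3, 308/25, 1269/103, 10460/849

Using the convergent recurrence p_i = a_i*p_{i-1} + p_{i-2}, q_i = a_i*q_{i-1} + q_{i-2} with p_{-2}=0, p_{-1}=1, q_{-2}=1, q_{-1}=0:
  i=0: a_0=12, p_0 = 12*1 + 0 = 12, q_0 = 12*0 + 1 = 1.
  i=1: a_1=3, p_1 = 3*12 + 1 = 37, q_1 = 3*1 + 0 = 3.
  i=2: a_2=8, p_2 = 8*37 + 12 = 308, q_2 = 8*3 + 1 = 25.
  i=3: a_3=4, p_3 = 4*308 + 37 = 1269, q_3 = 4*25 + 3 = 103.
  i=4: a_4=8, p_4 = 8*1269 + 308 = 10460, q_4 = 8*103 + 25 = 849.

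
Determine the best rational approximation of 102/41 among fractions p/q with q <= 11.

5/2

Expand x = 102/41 as a continued fraction with the Euclidean algorithm:
  102 = 2*41 + 20, so a_0 = 2.
  41 = 2*20 + 1, so a_1 = 2.
  20 = 20*1 + 0, so a_2 = 20.
so x = [2; 2, 20].
Convergents (p_i = a_i*p_{i-1} + p_{i-2}, q_i = a_i*q_{i-1} + q_{i-2} with p_{-2}=0, p_{-1}=1, q_{-2}=1, q_{-1}=0), until the denominator exceeds 11:
  i=0: a_0=2, p_0 = 2*1 + 0 = 2, q_0 = 2*0 + 1 = 1.
  i=1: a_1=2, p_1 = 2*2 + 1 = 5, q_1 = 2*1 + 0 = 2.
  i=2: a_2=20, p_2 = 20*5 + 2 = 102, q_2 = 20*2 + 1 = 41.
q_2 = 41 > 11, so the last convergent with denominator <= 11 is p_1/q_1 = 5/2.
The closest fraction with denominator <= 11 is either p_1/q_1 or the intermediate fraction (k*p_1 + p_0)/(k*q_1 + q_0) with the largest k >= 1 whose denominator stays <= 11; these approach x as k grows, and every other convergent or intermediate fraction in range is farther away.
Largest k: floor((11 - q_0)/q_1) = floor((11 - 1)/2) = 5.
That gives (5*5 + 2)/(5*2 + 1) = 27/11.
Compare the errors: |x - 5/2| = |102*2 - 5*41|/(41*2) = 1/82, and |x - 27/11| = |102*11 - 27*41|/(41*11) = 15/451.
Cross-multiplying, 1*451 = 451 < 1230 = 15*82, so 1/82 is smaller: the convergent 5/2 is closer to x than 27/11.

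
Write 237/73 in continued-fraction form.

[3; 4, 18]

Run the Euclidean algorithm on 237 and 73; the successive quotients are the partial quotients a_0, a_1, ... (each step inverts the fractional part left over by the previous one):
  237 = 3*73 + 18, so a_0 = 3.
  73 = 4*18 + 1, so a_1 = 4.
  18 = 18*1 + 0, so a_2 = 18.
The remainder reaches 0 after 3 divisions, so the expansion has 3 partial quotients, read off in order.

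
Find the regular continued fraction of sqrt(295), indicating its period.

Write x_i = (sqrt(295) + m_i)/d_i with (m_0, d_0) = (0, 1). a_0 = floor(sqrt(295)) = 17, since 17^2 = 289 <= 295 < 324 = 18^2.
Iterate m_{i+1} = d_i*a_i - m_i, d_{i+1} = (295 - m_{i+1}^2)/d_i, a_{i+1} = floor((a_0 + m_{i+1})/d_{i+1}):
  m_1 = 1*17 - 0 = 17, d_1 = (295 - 17^2)/1 = 6/1 = 6, a_1 = floor((17 + 17)/6) = 5.
  m_2 = 6*5 - 17 = 13, d_2 = (295 - 13^2)/6 = 126/6 = 21, a_2 = floor((17 + 13)/21) = 1.
  m_3 = 21*1 - 13 = 8, d_3 = (295 - 8^2)/21 = 231/21 = 11, a_3 = floor((17 + 8)/11) = 2.
  m_4 = 11*2 - 8 = 14, d_4 = (295 - 14^2)/11 = 99/11 = 9, a_4 = floor((17 + 14)/9) = 3.
  m_5 = 9*3 - 14 = 13, d_5 = (295 - 13^2)/9 = 126/9 = 14, a_5 = floor((17 + 13)/14) = 2.
  m_6 = 14*2 - 13 = 15, d_6 = (295 - 15^2)/14 = 70/14 = 5, a_6 = floor((17 + 15)/5) = 6.
  m_7 = 5*6 - 15 = 15, d_7 = (295 - 15^2)/5 = 70/5 = 14, a_7 = floor((17 + 15)/14) = 2.
  m_8 = 14*2 - 15 = 13, d_8 = (295 - 13^2)/14 = 126/14 = 9, a_8 = floor((17 + 13)/9) = 3.
  m_9 = 9*3 - 13 = 14, d_9 = (295 - 14^2)/9 = 99/9 = 11, a_9 = floor((17 + 14)/11) = 2.
  m_10 = 11*2 - 14 = 8, d_10 = (295 - 8^2)/11 = 231/11 = 21, a_10 = floor((17 + 8)/21) = 1.
  m_11 = 21*1 - 8 = 13, d_11 = (295 - 13^2)/21 = 126/21 = 6, a_11 = floor((17 + 13)/6) = 5.
  m_12 = 6*5 - 13 = 17, d_12 = (295 - 17^2)/6 = 6/6 = 1, a_12 = floor((17 + 17)/1) = 34.
  m_13 = 1*34 - 17 = 17, d_13 = (295 - 17^2)/1 = 6/1 = 6: (m_13, d_13) = (m_1, d_1) = (17, 6), so from here the quotients repeat a_1, ..., a_12; the period length is 12.
Hence the expansion of sqrt(295) is a_0 = 17 followed by the repeating block 5, 1, 2, 3, 2, 6, 2, 3, 2, 1, 5, 34 (period 12).

[17; (5, 1, 2, 3, 2, 6, 2, 3, 2, 1, 5, 34)]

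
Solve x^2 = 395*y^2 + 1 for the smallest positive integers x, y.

(x, y) = (159, 8)

First expand sqrt(395) as a continued fraction. With x_i = (sqrt(395) + m_i)/d_i and (m_0, d_0) = (0, 1): a_0 = floor(sqrt(395)) = 19, since 19^2 = 361 <= 395 < 400 = 20^2.
Iterate m_{i+1} = d_i*a_i - m_i, d_{i+1} = (395 - m_{i+1}^2)/d_i, a_{i+1} = floor((a_0 + m_{i+1})/d_{i+1}):
  m_1 = 1*19 - 0 = 19, d_1 = (395 - 19^2)/1 = 34/1 = 34, a_1 = floor((19 + 19)/34) = 1.
  m_2 = 34*1 - 19 = 15, d_2 = (395 - 15^2)/34 = 170/34 = 5, a_2 = floor((19 + 15)/5) = 6.
  m_3 = 5*6 - 15 = 15, d_3 = (395 - 15^2)/5 = 170/5 = 34, a_3 = floor((19 + 15)/34) = 1.
  m_4 = 34*1 - 15 = 19, d_4 = (395 - 19^2)/34 = 34/34 = 1, a_4 = floor((19 + 19)/1) = 38.
  m_5 = 1*38 - 19 = 19, d_5 = (395 - 19^2)/1 = 34/1 = 34: (m_5, d_5) = (m_1, d_1) = (19, 34), so from here the quotients repeat a_1, ..., a_4; the period length is 4.
So sqrt(395) = [19; (1, 6, 1, 38)] with period length k = 4.
k is even, so the fundamental solution of x^2 - 395y^2 = 1 is (p_{k-1}, q_{k-1}) = (p_3, q_3); compute convergents through index 3.
Convergents (p_i = a_i*p_{i-1} + p_{i-2}, q_i = a_i*q_{i-1} + q_{i-2} with p_{-2}=0, p_{-1}=1, q_{-2}=1, q_{-1}=0):
  i=0: a_0=19, p_0 = 19*1 + 0 = 19, q_0 = 19*0 + 1 = 1.
  i=1: a_1=1, p_1 = 1*19 + 1 = 20, q_1 = 1*1 + 0 = 1.
  i=2: a_2=6, p_2 = 6*20 + 19 = 139, q_2 = 6*1 + 1 = 7.
  i=3: a_3=1, p_3 = 1*139 + 20 = 159, q_3 = 1*7 + 1 = 8.
Check: 159^2 - 395*8^2 = 25281 - 25280 = 1, so (x, y) = (159, 8) solves the equation, and by the theorem it is the least positive solution.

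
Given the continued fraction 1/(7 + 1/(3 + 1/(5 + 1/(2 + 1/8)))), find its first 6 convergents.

Using the convergent recurrence p_i = a_i*p_{i-1} + p_{i-2}, q_i = a_i*q_{i-1} + q_{i-2} with p_{-2}=0, p_{-1}=1, q_{-2}=1, q_{-1}=0:
  i=0: a_0=0, p_0 = 0*1 + 0 = 0, q_0 = 0*0 + 1 = 1.
  i=1: a_1=7, p_1 = 7*0 + 1 = 1, q_1 = 7*1 + 0 = 7.
  i=2: a_2=3, p_2 = 3*1 + 0 = 3, q_2 = 3*7 + 1 = 22.
  i=3: a_3=5, p_3 = 5*3 + 1 = 16, q_3 = 5*22 + 7 = 117.
  i=4: a_4=2, p_4 = 2*16 + 3 = 35, q_4 = 2*117 + 22 = 256.
  i=5: a_5=8, p_5 = 8*35 + 16 = 296, q_5 = 8*256 + 117 = 2165.

0/1, 1/7, 3/22, 16/117, 35/256, 296/2165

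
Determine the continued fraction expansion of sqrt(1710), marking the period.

[41; (2, 1, 5, 4, 5, 1, 2, 82)]

Write x_i = (sqrt(1710) + m_i)/d_i with (m_0, d_0) = (0, 1). a_0 = floor(sqrt(1710)) = 41, since 41^2 = 1681 <= 1710 < 1764 = 42^2.
Iterate m_{i+1} = d_i*a_i - m_i, d_{i+1} = (1710 - m_{i+1}^2)/d_i, a_{i+1} = floor((a_0 + m_{i+1})/d_{i+1}):
  m_1 = 1*41 - 0 = 41, d_1 = (1710 - 41^2)/1 = 29/1 = 29, a_1 = floor((41 + 41)/29) = 2.
  m_2 = 29*2 - 41 = 17, d_2 = (1710 - 17^2)/29 = 1421/29 = 49, a_2 = floor((41 + 17)/49) = 1.
  m_3 = 49*1 - 17 = 32, d_3 = (1710 - 32^2)/49 = 686/49 = 14, a_3 = floor((41 + 32)/14) = 5.
  m_4 = 14*5 - 32 = 38, d_4 = (1710 - 38^2)/14 = 266/14 = 19, a_4 = floor((41 + 38)/19) = 4.
  m_5 = 19*4 - 38 = 38, d_5 = (1710 - 38^2)/19 = 266/19 = 14, a_5 = floor((41 + 38)/14) = 5.
  m_6 = 14*5 - 38 = 32, d_6 = (1710 - 32^2)/14 = 686/14 = 49, a_6 = floor((41 + 32)/49) = 1.
  m_7 = 49*1 - 32 = 17, d_7 = (1710 - 17^2)/49 = 1421/49 = 29, a_7 = floor((41 + 17)/29) = 2.
  m_8 = 29*2 - 17 = 41, d_8 = (1710 - 41^2)/29 = 29/29 = 1, a_8 = floor((41 + 41)/1) = 82.
  m_9 = 1*82 - 41 = 41, d_9 = (1710 - 41^2)/1 = 29/1 = 29: (m_9, d_9) = (m_1, d_1) = (41, 29), so from here the quotients repeat a_1, ..., a_8; the period length is 8.
Hence the expansion of sqrt(1710) is a_0 = 41 followed by the repeating block 2, 1, 5, 4, 5, 1, 2, 82 (period 8).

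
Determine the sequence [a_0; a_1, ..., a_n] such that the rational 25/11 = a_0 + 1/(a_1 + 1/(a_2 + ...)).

Run the Euclidean algorithm on 25 and 11; the successive quotients are the partial quotients a_0, a_1, ... (each step inverts the fractional part left over by the previous one):
  25 = 2*11 + 3, so a_0 = 2.
  11 = 3*3 + 2, so a_1 = 3.
  3 = 1*2 + 1, so a_2 = 1.
  2 = 2*1 + 0, so a_3 = 2.
The remainder reaches 0 after 4 divisions, so the expansion has 4 partial quotients, read off in order.

[2; 3, 1, 2]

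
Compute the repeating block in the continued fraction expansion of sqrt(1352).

[36; (1, 3, 2, 1, 17, 1, 2, 3, 1, 72)]

Write x_i = (sqrt(1352) + m_i)/d_i with (m_0, d_0) = (0, 1). a_0 = floor(sqrt(1352)) = 36, since 36^2 = 1296 <= 1352 < 1369 = 37^2.
Iterate m_{i+1} = d_i*a_i - m_i, d_{i+1} = (1352 - m_{i+1}^2)/d_i, a_{i+1} = floor((a_0 + m_{i+1})/d_{i+1}):
  m_1 = 1*36 - 0 = 36, d_1 = (1352 - 36^2)/1 = 56/1 = 56, a_1 = floor((36 + 36)/56) = 1.
  m_2 = 56*1 - 36 = 20, d_2 = (1352 - 20^2)/56 = 952/56 = 17, a_2 = floor((36 + 20)/17) = 3.
  m_3 = 17*3 - 20 = 31, d_3 = (1352 - 31^2)/17 = 391/17 = 23, a_3 = floor((36 + 31)/23) = 2.
  m_4 = 23*2 - 31 = 15, d_4 = (1352 - 15^2)/23 = 1127/23 = 49, a_4 = floor((36 + 15)/49) = 1.
  m_5 = 49*1 - 15 = 34, d_5 = (1352 - 34^2)/49 = 196/49 = 4, a_5 = floor((36 + 34)/4) = 17.
  m_6 = 4*17 - 34 = 34, d_6 = (1352 - 34^2)/4 = 196/4 = 49, a_6 = floor((36 + 34)/49) = 1.
  m_7 = 49*1 - 34 = 15, d_7 = (1352 - 15^2)/49 = 1127/49 = 23, a_7 = floor((36 + 15)/23) = 2.
  m_8 = 23*2 - 15 = 31, d_8 = (1352 - 31^2)/23 = 391/23 = 17, a_8 = floor((36 + 31)/17) = 3.
  m_9 = 17*3 - 31 = 20, d_9 = (1352 - 20^2)/17 = 952/17 = 56, a_9 = floor((36 + 20)/56) = 1.
  m_10 = 56*1 - 20 = 36, d_10 = (1352 - 36^2)/56 = 56/56 = 1, a_10 = floor((36 + 36)/1) = 72.
  m_11 = 1*72 - 36 = 36, d_11 = (1352 - 36^2)/1 = 56/1 = 56: (m_11, d_11) = (m_1, d_1) = (36, 56), so from here the quotients repeat a_1, ..., a_10; the period length is 10.
Hence the expansion of sqrt(1352) is a_0 = 36 followed by the repeating block 1, 3, 2, 1, 17, 1, 2, 3, 1, 72 (period 10).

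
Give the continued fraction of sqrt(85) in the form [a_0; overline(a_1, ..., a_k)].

Write x_i = (sqrt(85) + m_i)/d_i with (m_0, d_0) = (0, 1). a_0 = floor(sqrt(85)) = 9, since 9^2 = 81 <= 85 < 100 = 10^2.
Iterate m_{i+1} = d_i*a_i - m_i, d_{i+1} = (85 - m_{i+1}^2)/d_i, a_{i+1} = floor((a_0 + m_{i+1})/d_{i+1}):
  m_1 = 1*9 - 0 = 9, d_1 = (85 - 9^2)/1 = 4/1 = 4, a_1 = floor((9 + 9)/4) = 4.
  m_2 = 4*4 - 9 = 7, d_2 = (85 - 7^2)/4 = 36/4 = 9, a_2 = floor((9 + 7)/9) = 1.
  m_3 = 9*1 - 7 = 2, d_3 = (85 - 2^2)/9 = 81/9 = 9, a_3 = floor((9 + 2)/9) = 1.
  m_4 = 9*1 - 2 = 7, d_4 = (85 - 7^2)/9 = 36/9 = 4, a_4 = floor((9 + 7)/4) = 4.
  m_5 = 4*4 - 7 = 9, d_5 = (85 - 9^2)/4 = 4/4 = 1, a_5 = floor((9 + 9)/1) = 18.
  m_6 = 1*18 - 9 = 9, d_6 = (85 - 9^2)/1 = 4/1 = 4: (m_6, d_6) = (m_1, d_1) = (9, 4), so from here the quotients repeat a_1, ..., a_5; the period length is 5.
Hence the expansion of sqrt(85) is a_0 = 9 followed by the repeating block 4, 1, 1, 4, 18 (period 5).

[9; overline(4, 1, 1, 4, 18)]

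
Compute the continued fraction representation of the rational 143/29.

Run the Euclidean algorithm on 143 and 29; the successive quotients are the partial quotients a_0, a_1, ... (each step inverts the fractional part left over by the previous one):
  143 = 4*29 + 27, so a_0 = 4.
  29 = 1*27 + 2, so a_1 = 1.
  27 = 13*2 + 1, so a_2 = 13.
  2 = 2*1 + 0, so a_3 = 2.
The remainder reaches 0 after 4 divisions, so the expansion has 4 partial quotients, read off in order.

[4; 1, 13, 2]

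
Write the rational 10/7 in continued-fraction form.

[1; 2, 3]

Run the Euclidean algorithm on 10 and 7; the successive quotients are the partial quotients a_0, a_1, ... (each step inverts the fractional part left over by the previous one):
  10 = 1*7 + 3, so a_0 = 1.
  7 = 2*3 + 1, so a_1 = 2.
  3 = 3*1 + 0, so a_2 = 3.
The remainder reaches 0 after 3 divisions, so the expansion has 3 partial quotients, read off in order.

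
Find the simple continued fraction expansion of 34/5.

Run the Euclidean algorithm on 34 and 5; the successive quotients are the partial quotients a_0, a_1, ... (each step inverts the fractional part left over by the previous one):
  34 = 6*5 + 4, so a_0 = 6.
  5 = 1*4 + 1, so a_1 = 1.
  4 = 4*1 + 0, so a_2 = 4.
The remainder reaches 0 after 3 divisions, so the expansion has 3 partial quotients, read off in order.

[6; 1, 4]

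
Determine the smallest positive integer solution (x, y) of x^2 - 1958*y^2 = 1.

(x, y) = (177, 4)

First expand sqrt(1958) as a continued fraction. With x_i = (sqrt(1958) + m_i)/d_i and (m_0, d_0) = (0, 1): a_0 = floor(sqrt(1958)) = 44, since 44^2 = 1936 <= 1958 < 2025 = 45^2.
Iterate m_{i+1} = d_i*a_i - m_i, d_{i+1} = (1958 - m_{i+1}^2)/d_i, a_{i+1} = floor((a_0 + m_{i+1})/d_{i+1}):
  m_1 = 1*44 - 0 = 44, d_1 = (1958 - 44^2)/1 = 22/1 = 22, a_1 = floor((44 + 44)/22) = 4.
  m_2 = 22*4 - 44 = 44, d_2 = (1958 - 44^2)/22 = 22/22 = 1, a_2 = floor((44 + 44)/1) = 88.
  m_3 = 1*88 - 44 = 44, d_3 = (1958 - 44^2)/1 = 22/1 = 22: (m_3, d_3) = (m_1, d_1) = (44, 22), so from here the quotients repeat a_1, a_2; the period length is 2.
So sqrt(1958) = [44; (4, 88)] with period length k = 2.
k is even, so the fundamental solution of x^2 - 1958y^2 = 1 is (p_{k-1}, q_{k-1}) = (p_1, q_1); compute convergents through index 1.
Convergents (p_i = a_i*p_{i-1} + p_{i-2}, q_i = a_i*q_{i-1} + q_{i-2} with p_{-2}=0, p_{-1}=1, q_{-2}=1, q_{-1}=0):
  i=0: a_0=44, p_0 = 44*1 + 0 = 44, q_0 = 44*0 + 1 = 1.
  i=1: a_1=4, p_1 = 4*44 + 1 = 177, q_1 = 4*1 + 0 = 4.
Check: 177^2 - 1958*4^2 = 31329 - 31328 = 1, so (x, y) = (177, 4) solves the equation, and by the theorem it is the least positive solution.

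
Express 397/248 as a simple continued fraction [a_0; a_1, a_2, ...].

[1; 1, 1, 1, 1, 49]

Run the Euclidean algorithm on 397 and 248; the successive quotients are the partial quotients a_0, a_1, ... (each step inverts the fractional part left over by the previous one):
  397 = 1*248 + 149, so a_0 = 1.
  248 = 1*149 + 99, so a_1 = 1.
  149 = 1*99 + 50, so a_2 = 1.
  99 = 1*50 + 49, so a_3 = 1.
  50 = 1*49 + 1, so a_4 = 1.
  49 = 49*1 + 0, so a_5 = 49.
The remainder reaches 0 after 6 divisions, so the expansion has 6 partial quotients, read off in order.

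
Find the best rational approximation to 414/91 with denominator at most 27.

Expand x = 414/91 as a continued fraction with the Euclidean algorithm:
  414 = 4*91 + 50, so a_0 = 4.
  91 = 1*50 + 41, so a_1 = 1.
  50 = 1*41 + 9, so a_2 = 1.
  41 = 4*9 + 5, so a_3 = 4.
  9 = 1*5 + 4, so a_4 = 1.
  5 = 1*4 + 1, so a_5 = 1.
  4 = 4*1 + 0, so a_6 = 4.
so x = [4; 1, 1, 4, 1, 1, 4].
Convergents (p_i = a_i*p_{i-1} + p_{i-2}, q_i = a_i*q_{i-1} + q_{i-2} with p_{-2}=0, p_{-1}=1, q_{-2}=1, q_{-1}=0), until the denominator exceeds 27:
  i=0: a_0=4, p_0 = 4*1 + 0 = 4, q_0 = 4*0 + 1 = 1.
  i=1: a_1=1, p_1 = 1*4 + 1 = 5, q_1 = 1*1 + 0 = 1.
  i=2: a_2=1, p_2 = 1*5 + 4 = 9, q_2 = 1*1 + 1 = 2.
  i=3: a_3=4, p_3 = 4*9 + 5 = 41, q_3 = 4*2 + 1 = 9.
  i=4: a_4=1, p_4 = 1*41 + 9 = 50, q_4 = 1*9 + 2 = 11.
  i=5: a_5=1, p_5 = 1*50 + 41 = 91, q_5 = 1*11 + 9 = 20.
  i=6: a_6=4, p_6 = 4*91 + 50 = 414, q_6 = 4*20 + 11 = 91.
q_6 = 91 > 27, so the last convergent with denominator <= 27 is p_5/q_5 = 91/20.
The closest fraction with denominator <= 27 is either p_5/q_5 or the intermediate fraction (k*p_5 + p_4)/(k*q_5 + q_4) with the largest k >= 1 whose denominator stays <= 27; these approach x as k grows, and every other convergent or intermediate fraction in range is farther away.
Largest k: floor((27 - q_4)/q_5) = floor((27 - 11)/20) = 0.
Since k = 0, no intermediate fraction beyond p_5/q_5 has denominator <= 27, so the convergent 91/20 is the closest (its error is |414*20 - 91*91|/(91*20) = 1/1820).

91/20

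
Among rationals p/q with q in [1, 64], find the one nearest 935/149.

251/40

Expand x = 935/149 as a continued fraction with the Euclidean algorithm:
  935 = 6*149 + 41, so a_0 = 6.
  149 = 3*41 + 26, so a_1 = 3.
  41 = 1*26 + 15, so a_2 = 1.
  26 = 1*15 + 11, so a_3 = 1.
  15 = 1*11 + 4, so a_4 = 1.
  11 = 2*4 + 3, so a_5 = 2.
  4 = 1*3 + 1, so a_6 = 1.
  3 = 3*1 + 0, so a_7 = 3.
so x = [6; 3, 1, 1, 1, 2, 1, 3].
Convergents (p_i = a_i*p_{i-1} + p_{i-2}, q_i = a_i*q_{i-1} + q_{i-2} with p_{-2}=0, p_{-1}=1, q_{-2}=1, q_{-1}=0), until the denominator exceeds 64:
  i=0: a_0=6, p_0 = 6*1 + 0 = 6, q_0 = 6*0 + 1 = 1.
  i=1: a_1=3, p_1 = 3*6 + 1 = 19, q_1 = 3*1 + 0 = 3.
  i=2: a_2=1, p_2 = 1*19 + 6 = 25, q_2 = 1*3 + 1 = 4.
  i=3: a_3=1, p_3 = 1*25 + 19 = 44, q_3 = 1*4 + 3 = 7.
  i=4: a_4=1, p_4 = 1*44 + 25 = 69, q_4 = 1*7 + 4 = 11.
  i=5: a_5=2, p_5 = 2*69 + 44 = 182, q_5 = 2*11 + 7 = 29.
  i=6: a_6=1, p_6 = 1*182 + 69 = 251, q_6 = 1*29 + 11 = 40.
  i=7: a_7=3, p_7 = 3*251 + 182 = 935, q_7 = 3*40 + 29 = 149.
q_7 = 149 > 64, so the last convergent with denominator <= 64 is p_6/q_6 = 251/40.
The closest fraction with denominator <= 64 is either p_6/q_6 or the intermediate fraction (k*p_6 + p_5)/(k*q_6 + q_5) with the largest k >= 1 whose denominator stays <= 64; these approach x as k grows, and every other convergent or intermediate fraction in range is farther away.
Largest k: floor((64 - q_5)/q_6) = floor((64 - 29)/40) = 0.
Since k = 0, no intermediate fraction beyond p_6/q_6 has denominator <= 64, so the convergent 251/40 is the closest (its error is |935*40 - 251*149|/(149*40) = 1/5960).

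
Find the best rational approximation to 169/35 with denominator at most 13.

Expand x = 169/35 as a continued fraction with the Euclidean algorithm:
  169 = 4*35 + 29, so a_0 = 4.
  35 = 1*29 + 6, so a_1 = 1.
  29 = 4*6 + 5, so a_2 = 4.
  6 = 1*5 + 1, so a_3 = 1.
  5 = 5*1 + 0, so a_4 = 5.
so x = [4; 1, 4, 1, 5].
Convergents (p_i = a_i*p_{i-1} + p_{i-2}, q_i = a_i*q_{i-1} + q_{i-2} with p_{-2}=0, p_{-1}=1, q_{-2}=1, q_{-1}=0), until the denominator exceeds 13:
  i=0: a_0=4, p_0 = 4*1 + 0 = 4, q_0 = 4*0 + 1 = 1.
  i=1: a_1=1, p_1 = 1*4 + 1 = 5, q_1 = 1*1 + 0 = 1.
  i=2: a_2=4, p_2 = 4*5 + 4 = 24, q_2 = 4*1 + 1 = 5.
  i=3: a_3=1, p_3 = 1*24 + 5 = 29, q_3 = 1*5 + 1 = 6.
  i=4: a_4=5, p_4 = 5*29 + 24 = 169, q_4 = 5*6 + 5 = 35.
q_4 = 35 > 13, so the last convergent with denominator <= 13 is p_3/q_3 = 29/6.
The closest fraction with denominator <= 13 is either p_3/q_3 or the intermediate fraction (k*p_3 + p_2)/(k*q_3 + q_2) with the largest k >= 1 whose denominator stays <= 13; these approach x as k grows, and every other convergent or intermediate fraction in range is farther away.
Largest k: floor((13 - q_2)/q_3) = floor((13 - 5)/6) = 1.
That gives (1*29 + 24)/(1*6 + 5) = 53/11.
Compare the errors: |x - 29/6| = |169*6 - 29*35|/(35*6) = 1/210, and |x - 53/11| = |169*11 - 53*35|/(35*11) = 4/385.
Cross-multiplying, 1*385 = 385 < 840 = 4*210, so 1/210 is smaller: the convergent 29/6 is closer to x than 53/11.

29/6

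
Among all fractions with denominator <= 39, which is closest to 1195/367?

Expand x = 1195/367 as a continued fraction with the Euclidean algorithm:
  1195 = 3*367 + 94, so a_0 = 3.
  367 = 3*94 + 85, so a_1 = 3.
  94 = 1*85 + 9, so a_2 = 1.
  85 = 9*9 + 4, so a_3 = 9.
  9 = 2*4 + 1, so a_4 = 2.
  4 = 4*1 + 0, so a_5 = 4.
so x = [3; 3, 1, 9, 2, 4].
Convergents (p_i = a_i*p_{i-1} + p_{i-2}, q_i = a_i*q_{i-1} + q_{i-2} with p_{-2}=0, p_{-1}=1, q_{-2}=1, q_{-1}=0), until the denominator exceeds 39:
  i=0: a_0=3, p_0 = 3*1 + 0 = 3, q_0 = 3*0 + 1 = 1.
  i=1: a_1=3, p_1 = 3*3 + 1 = 10, q_1 = 3*1 + 0 = 3.
  i=2: a_2=1, p_2 = 1*10 + 3 = 13, q_2 = 1*3 + 1 = 4.
  i=3: a_3=9, p_3 = 9*13 + 10 = 127, q_3 = 9*4 + 3 = 39.
  i=4: a_4=2, p_4 = 2*127 + 13 = 267, q_4 = 2*39 + 4 = 82.
q_4 = 82 > 39, so the last convergent with denominator <= 39 is p_3/q_3 = 127/39.
The closest fraction with denominator <= 39 is either p_3/q_3 or the intermediate fraction (k*p_3 + p_2)/(k*q_3 + q_2) with the largest k >= 1 whose denominator stays <= 39; these approach x as k grows, and every other convergent or intermediate fraction in range is farther away.
Largest k: floor((39 - q_2)/q_3) = floor((39 - 4)/39) = 0.
Since k = 0, no intermediate fraction beyond p_3/q_3 has denominator <= 39, so the convergent 127/39 is the closest (its error is |1195*39 - 127*367|/(367*39) = 4/14313).

127/39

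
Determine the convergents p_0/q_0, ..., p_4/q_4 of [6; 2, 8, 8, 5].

6/1, 13/2, 110/17, 893/138, 4575/707

Using the convergent recurrence p_i = a_i*p_{i-1} + p_{i-2}, q_i = a_i*q_{i-1} + q_{i-2} with p_{-2}=0, p_{-1}=1, q_{-2}=1, q_{-1}=0:
  i=0: a_0=6, p_0 = 6*1 + 0 = 6, q_0 = 6*0 + 1 = 1.
  i=1: a_1=2, p_1 = 2*6 + 1 = 13, q_1 = 2*1 + 0 = 2.
  i=2: a_2=8, p_2 = 8*13 + 6 = 110, q_2 = 8*2 + 1 = 17.
  i=3: a_3=8, p_3 = 8*110 + 13 = 893, q_3 = 8*17 + 2 = 138.
  i=4: a_4=5, p_4 = 5*893 + 110 = 4575, q_4 = 5*138 + 17 = 707.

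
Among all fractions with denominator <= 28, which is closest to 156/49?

Expand x = 156/49 as a continued fraction with the Euclidean algorithm:
  156 = 3*49 + 9, so a_0 = 3.
  49 = 5*9 + 4, so a_1 = 5.
  9 = 2*4 + 1, so a_2 = 2.
  4 = 4*1 + 0, so a_3 = 4.
so x = [3; 5, 2, 4].
Convergents (p_i = a_i*p_{i-1} + p_{i-2}, q_i = a_i*q_{i-1} + q_{i-2} with p_{-2}=0, p_{-1}=1, q_{-2}=1, q_{-1}=0), until the denominator exceeds 28:
  i=0: a_0=3, p_0 = 3*1 + 0 = 3, q_0 = 3*0 + 1 = 1.
  i=1: a_1=5, p_1 = 5*3 + 1 = 16, q_1 = 5*1 + 0 = 5.
  i=2: a_2=2, p_2 = 2*16 + 3 = 35, q_2 = 2*5 + 1 = 11.
  i=3: a_3=4, p_3 = 4*35 + 16 = 156, q_3 = 4*11 + 5 = 49.
q_3 = 49 > 28, so the last convergent with denominator <= 28 is p_2/q_2 = 35/11.
The closest fraction with denominator <= 28 is either p_2/q_2 or the intermediate fraction (k*p_2 + p_1)/(k*q_2 + q_1) with the largest k >= 1 whose denominator stays <= 28; these approach x as k grows, and every other convergent or intermediate fraction in range is farther away.
Largest k: floor((28 - q_1)/q_2) = floor((28 - 5)/11) = 2.
That gives (2*35 + 16)/(2*11 + 5) = 86/27.
Compare the errors: |x - 35/11| = |156*11 - 35*49|/(49*11) = 1/539, and |x - 86/27| = |156*27 - 86*49|/(49*27) = 2/1323.
Cross-multiplying, 2*539 = 1078 < 1323 = 1*1323, so 2/1323 is smaller: the intermediate fraction 86/27 is closer to x than 35/11.

86/27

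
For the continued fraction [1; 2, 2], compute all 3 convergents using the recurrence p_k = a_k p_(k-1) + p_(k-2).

1/1, 3/2, 7/5

Using the convergent recurrence p_i = a_i*p_{i-1} + p_{i-2}, q_i = a_i*q_{i-1} + q_{i-2} with p_{-2}=0, p_{-1}=1, q_{-2}=1, q_{-1}=0:
  i=0: a_0=1, p_0 = 1*1 + 0 = 1, q_0 = 1*0 + 1 = 1.
  i=1: a_1=2, p_1 = 2*1 + 1 = 3, q_1 = 2*1 + 0 = 2.
  i=2: a_2=2, p_2 = 2*3 + 1 = 7, q_2 = 2*2 + 1 = 5.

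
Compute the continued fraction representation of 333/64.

[5; 4, 1, 12]

Run the Euclidean algorithm on 333 and 64; the successive quotients are the partial quotients a_0, a_1, ... (each step inverts the fractional part left over by the previous one):
  333 = 5*64 + 13, so a_0 = 5.
  64 = 4*13 + 12, so a_1 = 4.
  13 = 1*12 + 1, so a_2 = 1.
  12 = 12*1 + 0, so a_3 = 12.
The remainder reaches 0 after 4 divisions, so the expansion has 4 partial quotients, read off in order.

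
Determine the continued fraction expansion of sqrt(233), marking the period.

Write x_i = (sqrt(233) + m_i)/d_i with (m_0, d_0) = (0, 1). a_0 = floor(sqrt(233)) = 15, since 15^2 = 225 <= 233 < 256 = 16^2.
Iterate m_{i+1} = d_i*a_i - m_i, d_{i+1} = (233 - m_{i+1}^2)/d_i, a_{i+1} = floor((a_0 + m_{i+1})/d_{i+1}):
  m_1 = 1*15 - 0 = 15, d_1 = (233 - 15^2)/1 = 8/1 = 8, a_1 = floor((15 + 15)/8) = 3.
  m_2 = 8*3 - 15 = 9, d_2 = (233 - 9^2)/8 = 152/8 = 19, a_2 = floor((15 + 9)/19) = 1.
  m_3 = 19*1 - 9 = 10, d_3 = (233 - 10^2)/19 = 133/19 = 7, a_3 = floor((15 + 10)/7) = 3.
  m_4 = 7*3 - 10 = 11, d_4 = (233 - 11^2)/7 = 112/7 = 16, a_4 = floor((15 + 11)/16) = 1.
  m_5 = 16*1 - 11 = 5, d_5 = (233 - 5^2)/16 = 208/16 = 13, a_5 = floor((15 + 5)/13) = 1.
  m_6 = 13*1 - 5 = 8, d_6 = (233 - 8^2)/13 = 169/13 = 13, a_6 = floor((15 + 8)/13) = 1.
  m_7 = 13*1 - 8 = 5, d_7 = (233 - 5^2)/13 = 208/13 = 16, a_7 = floor((15 + 5)/16) = 1.
  m_8 = 16*1 - 5 = 11, d_8 = (233 - 11^2)/16 = 112/16 = 7, a_8 = floor((15 + 11)/7) = 3.
  m_9 = 7*3 - 11 = 10, d_9 = (233 - 10^2)/7 = 133/7 = 19, a_9 = floor((15 + 10)/19) = 1.
  m_10 = 19*1 - 10 = 9, d_10 = (233 - 9^2)/19 = 152/19 = 8, a_10 = floor((15 + 9)/8) = 3.
  m_11 = 8*3 - 9 = 15, d_11 = (233 - 15^2)/8 = 8/8 = 1, a_11 = floor((15 + 15)/1) = 30.
  m_12 = 1*30 - 15 = 15, d_12 = (233 - 15^2)/1 = 8/1 = 8: (m_12, d_12) = (m_1, d_1) = (15, 8), so from here the quotients repeat a_1, ..., a_11; the period length is 11.
Hence the expansion of sqrt(233) is a_0 = 15 followed by the repeating block 3, 1, 3, 1, 1, 1, 1, 3, 1, 3, 30 (period 11).

[15; (3, 1, 3, 1, 1, 1, 1, 3, 1, 3, 30)]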